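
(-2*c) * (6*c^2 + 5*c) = -12*c^3 - 10*c^2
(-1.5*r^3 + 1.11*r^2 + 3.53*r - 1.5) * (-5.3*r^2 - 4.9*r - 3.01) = 7.95*r^5 + 1.467*r^4 - 19.633*r^3 - 12.6881*r^2 - 3.2753*r + 4.515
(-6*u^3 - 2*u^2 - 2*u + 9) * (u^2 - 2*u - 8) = -6*u^5 + 10*u^4 + 50*u^3 + 29*u^2 - 2*u - 72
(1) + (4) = 5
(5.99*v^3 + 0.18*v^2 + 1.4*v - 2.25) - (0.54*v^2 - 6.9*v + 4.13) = 5.99*v^3 - 0.36*v^2 + 8.3*v - 6.38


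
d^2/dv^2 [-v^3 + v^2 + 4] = 2 - 6*v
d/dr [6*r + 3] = 6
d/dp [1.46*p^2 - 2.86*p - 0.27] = 2.92*p - 2.86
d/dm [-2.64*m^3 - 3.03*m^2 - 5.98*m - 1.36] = -7.92*m^2 - 6.06*m - 5.98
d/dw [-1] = 0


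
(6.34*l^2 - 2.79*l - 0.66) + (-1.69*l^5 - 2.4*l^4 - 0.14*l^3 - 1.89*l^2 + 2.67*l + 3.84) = -1.69*l^5 - 2.4*l^4 - 0.14*l^3 + 4.45*l^2 - 0.12*l + 3.18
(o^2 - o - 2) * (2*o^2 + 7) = 2*o^4 - 2*o^3 + 3*o^2 - 7*o - 14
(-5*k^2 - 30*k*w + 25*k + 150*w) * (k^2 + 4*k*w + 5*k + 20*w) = -5*k^4 - 50*k^3*w - 120*k^2*w^2 + 125*k^2 + 1250*k*w + 3000*w^2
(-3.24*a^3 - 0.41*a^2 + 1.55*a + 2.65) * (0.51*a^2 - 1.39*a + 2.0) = -1.6524*a^5 + 4.2945*a^4 - 5.1196*a^3 - 1.623*a^2 - 0.583499999999999*a + 5.3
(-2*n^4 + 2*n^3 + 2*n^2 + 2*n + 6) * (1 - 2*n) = 4*n^5 - 6*n^4 - 2*n^3 - 2*n^2 - 10*n + 6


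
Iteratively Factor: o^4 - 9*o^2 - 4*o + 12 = (o - 3)*(o^3 + 3*o^2 - 4) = (o - 3)*(o - 1)*(o^2 + 4*o + 4) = (o - 3)*(o - 1)*(o + 2)*(o + 2)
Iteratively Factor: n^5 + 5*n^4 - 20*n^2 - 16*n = (n)*(n^4 + 5*n^3 - 20*n - 16) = n*(n + 1)*(n^3 + 4*n^2 - 4*n - 16) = n*(n + 1)*(n + 4)*(n^2 - 4) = n*(n + 1)*(n + 2)*(n + 4)*(n - 2)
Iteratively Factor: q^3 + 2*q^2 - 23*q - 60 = (q + 4)*(q^2 - 2*q - 15) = (q + 3)*(q + 4)*(q - 5)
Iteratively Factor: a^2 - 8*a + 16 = (a - 4)*(a - 4)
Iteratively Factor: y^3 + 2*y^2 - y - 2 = (y + 1)*(y^2 + y - 2) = (y - 1)*(y + 1)*(y + 2)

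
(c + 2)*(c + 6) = c^2 + 8*c + 12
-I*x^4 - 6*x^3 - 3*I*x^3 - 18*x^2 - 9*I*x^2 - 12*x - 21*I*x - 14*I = (x + 1)*(x + 2)*(x - 7*I)*(-I*x + 1)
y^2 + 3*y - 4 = (y - 1)*(y + 4)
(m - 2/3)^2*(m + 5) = m^3 + 11*m^2/3 - 56*m/9 + 20/9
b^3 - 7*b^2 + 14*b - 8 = (b - 4)*(b - 2)*(b - 1)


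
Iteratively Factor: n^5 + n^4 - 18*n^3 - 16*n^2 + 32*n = (n - 1)*(n^4 + 2*n^3 - 16*n^2 - 32*n) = (n - 4)*(n - 1)*(n^3 + 6*n^2 + 8*n) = (n - 4)*(n - 1)*(n + 4)*(n^2 + 2*n) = n*(n - 4)*(n - 1)*(n + 4)*(n + 2)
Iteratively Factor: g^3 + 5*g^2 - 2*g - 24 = (g - 2)*(g^2 + 7*g + 12) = (g - 2)*(g + 3)*(g + 4)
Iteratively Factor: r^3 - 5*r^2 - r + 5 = (r + 1)*(r^2 - 6*r + 5) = (r - 5)*(r + 1)*(r - 1)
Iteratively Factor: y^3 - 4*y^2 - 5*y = (y + 1)*(y^2 - 5*y) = (y - 5)*(y + 1)*(y)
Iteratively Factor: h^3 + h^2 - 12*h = (h)*(h^2 + h - 12) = h*(h - 3)*(h + 4)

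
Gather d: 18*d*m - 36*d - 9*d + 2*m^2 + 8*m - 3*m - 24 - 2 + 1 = d*(18*m - 45) + 2*m^2 + 5*m - 25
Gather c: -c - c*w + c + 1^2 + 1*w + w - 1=-c*w + 2*w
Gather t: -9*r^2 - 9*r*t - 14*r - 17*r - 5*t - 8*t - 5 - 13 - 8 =-9*r^2 - 31*r + t*(-9*r - 13) - 26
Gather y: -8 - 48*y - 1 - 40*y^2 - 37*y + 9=-40*y^2 - 85*y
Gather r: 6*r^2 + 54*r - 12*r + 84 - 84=6*r^2 + 42*r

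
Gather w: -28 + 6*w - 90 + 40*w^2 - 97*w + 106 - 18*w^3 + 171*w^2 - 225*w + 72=-18*w^3 + 211*w^2 - 316*w + 60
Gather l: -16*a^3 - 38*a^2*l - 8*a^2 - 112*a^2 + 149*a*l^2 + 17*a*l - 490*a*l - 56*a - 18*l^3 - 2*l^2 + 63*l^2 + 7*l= -16*a^3 - 120*a^2 - 56*a - 18*l^3 + l^2*(149*a + 61) + l*(-38*a^2 - 473*a + 7)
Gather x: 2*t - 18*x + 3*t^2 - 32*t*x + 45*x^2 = 3*t^2 + 2*t + 45*x^2 + x*(-32*t - 18)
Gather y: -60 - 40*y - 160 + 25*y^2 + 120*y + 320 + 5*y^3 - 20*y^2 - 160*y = 5*y^3 + 5*y^2 - 80*y + 100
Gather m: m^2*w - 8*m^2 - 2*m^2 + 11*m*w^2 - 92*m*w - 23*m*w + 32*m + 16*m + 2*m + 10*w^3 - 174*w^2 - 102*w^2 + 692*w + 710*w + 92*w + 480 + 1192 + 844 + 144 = m^2*(w - 10) + m*(11*w^2 - 115*w + 50) + 10*w^3 - 276*w^2 + 1494*w + 2660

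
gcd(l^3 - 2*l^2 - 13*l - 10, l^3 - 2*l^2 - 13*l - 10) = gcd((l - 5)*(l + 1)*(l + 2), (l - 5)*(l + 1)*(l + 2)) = l^3 - 2*l^2 - 13*l - 10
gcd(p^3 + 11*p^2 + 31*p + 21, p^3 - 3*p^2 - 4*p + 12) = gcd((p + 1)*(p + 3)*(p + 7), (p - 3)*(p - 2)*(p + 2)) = 1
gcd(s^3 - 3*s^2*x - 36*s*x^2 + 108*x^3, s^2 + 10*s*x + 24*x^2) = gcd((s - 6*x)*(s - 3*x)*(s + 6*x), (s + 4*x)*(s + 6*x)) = s + 6*x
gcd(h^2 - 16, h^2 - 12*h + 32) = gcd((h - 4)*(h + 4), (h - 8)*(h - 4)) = h - 4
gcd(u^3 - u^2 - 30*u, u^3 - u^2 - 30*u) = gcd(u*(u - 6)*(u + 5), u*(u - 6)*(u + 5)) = u^3 - u^2 - 30*u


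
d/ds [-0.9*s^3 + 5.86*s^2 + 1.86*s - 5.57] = -2.7*s^2 + 11.72*s + 1.86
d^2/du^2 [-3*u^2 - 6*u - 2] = -6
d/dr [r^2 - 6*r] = 2*r - 6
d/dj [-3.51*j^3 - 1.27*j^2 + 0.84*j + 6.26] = -10.53*j^2 - 2.54*j + 0.84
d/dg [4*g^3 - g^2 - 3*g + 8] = 12*g^2 - 2*g - 3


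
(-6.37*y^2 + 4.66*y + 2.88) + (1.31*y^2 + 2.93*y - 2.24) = -5.06*y^2 + 7.59*y + 0.64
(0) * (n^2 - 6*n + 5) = 0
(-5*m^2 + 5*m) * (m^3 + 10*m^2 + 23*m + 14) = -5*m^5 - 45*m^4 - 65*m^3 + 45*m^2 + 70*m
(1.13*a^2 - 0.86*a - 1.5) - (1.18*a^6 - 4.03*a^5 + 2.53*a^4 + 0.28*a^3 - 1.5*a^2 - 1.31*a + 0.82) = -1.18*a^6 + 4.03*a^5 - 2.53*a^4 - 0.28*a^3 + 2.63*a^2 + 0.45*a - 2.32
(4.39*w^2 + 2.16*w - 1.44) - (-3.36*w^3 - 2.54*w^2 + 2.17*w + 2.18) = 3.36*w^3 + 6.93*w^2 - 0.00999999999999979*w - 3.62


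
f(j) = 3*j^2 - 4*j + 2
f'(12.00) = 68.00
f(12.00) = 386.00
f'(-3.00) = -22.00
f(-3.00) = 41.00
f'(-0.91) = -9.46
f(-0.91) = 8.12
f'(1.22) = 3.32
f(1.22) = 1.59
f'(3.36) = 16.16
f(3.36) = 22.43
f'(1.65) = 5.90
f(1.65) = 3.57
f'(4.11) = 20.66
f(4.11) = 36.24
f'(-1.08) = -10.48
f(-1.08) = 9.82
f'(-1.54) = -13.24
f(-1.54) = 15.27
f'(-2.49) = -18.94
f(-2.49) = 30.56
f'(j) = 6*j - 4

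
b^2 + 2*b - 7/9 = (b - 1/3)*(b + 7/3)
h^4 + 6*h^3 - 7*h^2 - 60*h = h*(h - 3)*(h + 4)*(h + 5)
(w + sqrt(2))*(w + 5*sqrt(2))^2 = w^3 + 11*sqrt(2)*w^2 + 70*w + 50*sqrt(2)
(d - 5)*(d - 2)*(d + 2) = d^3 - 5*d^2 - 4*d + 20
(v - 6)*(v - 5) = v^2 - 11*v + 30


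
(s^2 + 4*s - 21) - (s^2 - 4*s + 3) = 8*s - 24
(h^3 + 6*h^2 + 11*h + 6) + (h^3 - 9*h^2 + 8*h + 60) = 2*h^3 - 3*h^2 + 19*h + 66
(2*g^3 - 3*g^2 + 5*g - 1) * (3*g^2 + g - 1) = 6*g^5 - 7*g^4 + 10*g^3 + 5*g^2 - 6*g + 1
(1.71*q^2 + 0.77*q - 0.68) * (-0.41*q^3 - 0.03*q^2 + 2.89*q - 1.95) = -0.7011*q^5 - 0.367*q^4 + 5.1976*q^3 - 1.0888*q^2 - 3.4667*q + 1.326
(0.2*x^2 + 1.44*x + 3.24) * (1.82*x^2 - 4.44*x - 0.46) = 0.364*x^4 + 1.7328*x^3 - 0.588799999999999*x^2 - 15.048*x - 1.4904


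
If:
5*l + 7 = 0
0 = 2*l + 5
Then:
No Solution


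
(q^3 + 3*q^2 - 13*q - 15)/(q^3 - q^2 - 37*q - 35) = (q - 3)/(q - 7)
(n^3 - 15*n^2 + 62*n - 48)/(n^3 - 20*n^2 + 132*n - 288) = (n - 1)/(n - 6)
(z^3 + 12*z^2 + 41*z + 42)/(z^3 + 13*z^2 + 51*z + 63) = (z + 2)/(z + 3)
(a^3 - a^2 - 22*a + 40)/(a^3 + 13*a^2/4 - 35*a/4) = 4*(a^2 - 6*a + 8)/(a*(4*a - 7))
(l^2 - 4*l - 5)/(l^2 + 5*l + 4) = (l - 5)/(l + 4)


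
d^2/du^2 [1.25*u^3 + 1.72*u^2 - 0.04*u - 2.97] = 7.5*u + 3.44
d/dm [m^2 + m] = 2*m + 1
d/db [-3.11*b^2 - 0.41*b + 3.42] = -6.22*b - 0.41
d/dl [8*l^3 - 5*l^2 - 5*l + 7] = 24*l^2 - 10*l - 5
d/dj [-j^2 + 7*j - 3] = 7 - 2*j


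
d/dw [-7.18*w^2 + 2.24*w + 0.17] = 2.24 - 14.36*w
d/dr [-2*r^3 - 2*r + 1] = -6*r^2 - 2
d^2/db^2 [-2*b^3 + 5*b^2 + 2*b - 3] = 10 - 12*b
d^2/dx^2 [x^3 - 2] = 6*x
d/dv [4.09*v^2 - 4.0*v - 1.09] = 8.18*v - 4.0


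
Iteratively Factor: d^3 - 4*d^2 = (d - 4)*(d^2) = d*(d - 4)*(d)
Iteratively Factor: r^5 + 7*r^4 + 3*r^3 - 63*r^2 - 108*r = (r)*(r^4 + 7*r^3 + 3*r^2 - 63*r - 108) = r*(r - 3)*(r^3 + 10*r^2 + 33*r + 36) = r*(r - 3)*(r + 3)*(r^2 + 7*r + 12) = r*(r - 3)*(r + 3)*(r + 4)*(r + 3)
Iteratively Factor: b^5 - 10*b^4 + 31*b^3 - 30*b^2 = (b - 3)*(b^4 - 7*b^3 + 10*b^2) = (b - 5)*(b - 3)*(b^3 - 2*b^2) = b*(b - 5)*(b - 3)*(b^2 - 2*b) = b^2*(b - 5)*(b - 3)*(b - 2)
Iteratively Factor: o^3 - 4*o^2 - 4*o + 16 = (o + 2)*(o^2 - 6*o + 8) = (o - 4)*(o + 2)*(o - 2)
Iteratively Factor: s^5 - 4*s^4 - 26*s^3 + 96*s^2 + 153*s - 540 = (s + 3)*(s^4 - 7*s^3 - 5*s^2 + 111*s - 180) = (s - 3)*(s + 3)*(s^3 - 4*s^2 - 17*s + 60) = (s - 3)^2*(s + 3)*(s^2 - s - 20) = (s - 5)*(s - 3)^2*(s + 3)*(s + 4)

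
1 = 1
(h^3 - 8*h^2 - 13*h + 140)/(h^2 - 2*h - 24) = (h^2 - 12*h + 35)/(h - 6)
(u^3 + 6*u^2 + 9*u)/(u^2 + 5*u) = (u^2 + 6*u + 9)/(u + 5)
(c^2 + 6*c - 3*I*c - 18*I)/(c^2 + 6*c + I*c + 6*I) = (c - 3*I)/(c + I)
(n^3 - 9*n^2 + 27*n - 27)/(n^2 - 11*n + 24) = (n^2 - 6*n + 9)/(n - 8)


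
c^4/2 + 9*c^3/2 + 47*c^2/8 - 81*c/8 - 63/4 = (c/2 + 1)*(c - 3/2)*(c + 3/2)*(c + 7)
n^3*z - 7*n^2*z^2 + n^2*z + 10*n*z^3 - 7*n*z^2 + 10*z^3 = (n - 5*z)*(n - 2*z)*(n*z + z)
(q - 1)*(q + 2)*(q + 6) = q^3 + 7*q^2 + 4*q - 12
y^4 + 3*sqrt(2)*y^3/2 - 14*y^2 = y^2*(y - 2*sqrt(2))*(y + 7*sqrt(2)/2)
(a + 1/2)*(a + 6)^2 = a^3 + 25*a^2/2 + 42*a + 18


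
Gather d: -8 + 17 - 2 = 7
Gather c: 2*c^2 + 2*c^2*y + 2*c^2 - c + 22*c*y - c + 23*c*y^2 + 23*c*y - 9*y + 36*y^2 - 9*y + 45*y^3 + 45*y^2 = c^2*(2*y + 4) + c*(23*y^2 + 45*y - 2) + 45*y^3 + 81*y^2 - 18*y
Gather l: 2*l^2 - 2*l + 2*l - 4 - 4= 2*l^2 - 8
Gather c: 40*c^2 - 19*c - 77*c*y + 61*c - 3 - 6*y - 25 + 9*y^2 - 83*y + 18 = 40*c^2 + c*(42 - 77*y) + 9*y^2 - 89*y - 10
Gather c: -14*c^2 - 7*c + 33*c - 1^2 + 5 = -14*c^2 + 26*c + 4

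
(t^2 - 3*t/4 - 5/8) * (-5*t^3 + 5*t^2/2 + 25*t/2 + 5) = -5*t^5 + 25*t^4/4 + 55*t^3/4 - 95*t^2/16 - 185*t/16 - 25/8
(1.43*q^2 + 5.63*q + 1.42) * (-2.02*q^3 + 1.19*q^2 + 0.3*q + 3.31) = -2.8886*q^5 - 9.6709*q^4 + 4.2603*q^3 + 8.1121*q^2 + 19.0613*q + 4.7002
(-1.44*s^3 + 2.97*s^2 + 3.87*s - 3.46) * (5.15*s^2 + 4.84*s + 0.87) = -7.416*s^5 + 8.3259*s^4 + 33.0525*s^3 + 3.4957*s^2 - 13.3795*s - 3.0102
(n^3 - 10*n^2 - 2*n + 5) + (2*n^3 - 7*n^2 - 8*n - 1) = 3*n^3 - 17*n^2 - 10*n + 4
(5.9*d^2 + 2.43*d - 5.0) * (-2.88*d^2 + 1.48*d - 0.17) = -16.992*d^4 + 1.7336*d^3 + 16.9934*d^2 - 7.8131*d + 0.85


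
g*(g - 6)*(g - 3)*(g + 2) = g^4 - 7*g^3 + 36*g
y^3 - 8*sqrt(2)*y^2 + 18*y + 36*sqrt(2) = (y - 6*sqrt(2))*(y - 3*sqrt(2))*(y + sqrt(2))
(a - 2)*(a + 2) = a^2 - 4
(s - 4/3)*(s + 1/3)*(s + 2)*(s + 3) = s^4 + 4*s^3 + 5*s^2/9 - 74*s/9 - 8/3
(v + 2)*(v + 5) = v^2 + 7*v + 10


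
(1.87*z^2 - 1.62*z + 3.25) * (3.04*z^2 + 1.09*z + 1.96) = 5.6848*z^4 - 2.8865*z^3 + 11.7794*z^2 + 0.3673*z + 6.37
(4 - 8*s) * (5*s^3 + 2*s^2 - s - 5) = -40*s^4 + 4*s^3 + 16*s^2 + 36*s - 20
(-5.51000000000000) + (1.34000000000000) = -4.17000000000000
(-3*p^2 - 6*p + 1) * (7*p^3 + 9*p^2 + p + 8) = -21*p^5 - 69*p^4 - 50*p^3 - 21*p^2 - 47*p + 8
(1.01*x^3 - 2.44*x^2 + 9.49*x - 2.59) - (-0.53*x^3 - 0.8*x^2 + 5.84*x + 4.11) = 1.54*x^3 - 1.64*x^2 + 3.65*x - 6.7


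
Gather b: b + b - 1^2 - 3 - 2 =2*b - 6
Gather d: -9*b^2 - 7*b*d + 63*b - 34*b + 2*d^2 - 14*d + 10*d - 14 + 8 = -9*b^2 + 29*b + 2*d^2 + d*(-7*b - 4) - 6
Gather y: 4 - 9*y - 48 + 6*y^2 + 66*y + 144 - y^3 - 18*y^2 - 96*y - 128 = -y^3 - 12*y^2 - 39*y - 28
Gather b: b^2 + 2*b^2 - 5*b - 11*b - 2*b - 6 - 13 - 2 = 3*b^2 - 18*b - 21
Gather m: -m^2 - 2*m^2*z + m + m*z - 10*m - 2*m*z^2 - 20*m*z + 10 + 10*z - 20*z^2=m^2*(-2*z - 1) + m*(-2*z^2 - 19*z - 9) - 20*z^2 + 10*z + 10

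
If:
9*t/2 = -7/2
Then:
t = -7/9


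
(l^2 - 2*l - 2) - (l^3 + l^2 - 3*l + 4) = -l^3 + l - 6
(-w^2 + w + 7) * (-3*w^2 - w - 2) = 3*w^4 - 2*w^3 - 20*w^2 - 9*w - 14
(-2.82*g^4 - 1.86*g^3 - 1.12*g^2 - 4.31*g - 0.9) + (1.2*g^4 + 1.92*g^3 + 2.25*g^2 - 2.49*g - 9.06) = -1.62*g^4 + 0.0599999999999998*g^3 + 1.13*g^2 - 6.8*g - 9.96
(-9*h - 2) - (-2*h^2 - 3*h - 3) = 2*h^2 - 6*h + 1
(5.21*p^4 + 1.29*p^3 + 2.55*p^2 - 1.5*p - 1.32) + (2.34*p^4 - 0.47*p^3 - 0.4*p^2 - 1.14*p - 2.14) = 7.55*p^4 + 0.82*p^3 + 2.15*p^2 - 2.64*p - 3.46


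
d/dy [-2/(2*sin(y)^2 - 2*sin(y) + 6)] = (2*sin(y) - 1)*cos(y)/(sin(y)^2 - sin(y) + 3)^2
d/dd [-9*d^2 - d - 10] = -18*d - 1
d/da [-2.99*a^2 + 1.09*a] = 1.09 - 5.98*a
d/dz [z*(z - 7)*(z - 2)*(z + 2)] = 4*z^3 - 21*z^2 - 8*z + 28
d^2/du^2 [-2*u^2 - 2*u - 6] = -4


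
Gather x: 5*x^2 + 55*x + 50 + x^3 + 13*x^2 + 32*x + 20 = x^3 + 18*x^2 + 87*x + 70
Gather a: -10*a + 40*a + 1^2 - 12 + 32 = 30*a + 21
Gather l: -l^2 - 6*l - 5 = -l^2 - 6*l - 5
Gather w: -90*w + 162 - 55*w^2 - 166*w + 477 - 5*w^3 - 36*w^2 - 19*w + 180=-5*w^3 - 91*w^2 - 275*w + 819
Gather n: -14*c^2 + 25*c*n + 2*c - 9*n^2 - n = -14*c^2 + 2*c - 9*n^2 + n*(25*c - 1)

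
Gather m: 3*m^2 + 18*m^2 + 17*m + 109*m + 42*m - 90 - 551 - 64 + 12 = 21*m^2 + 168*m - 693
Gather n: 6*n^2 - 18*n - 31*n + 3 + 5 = 6*n^2 - 49*n + 8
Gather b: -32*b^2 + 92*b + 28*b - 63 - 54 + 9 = -32*b^2 + 120*b - 108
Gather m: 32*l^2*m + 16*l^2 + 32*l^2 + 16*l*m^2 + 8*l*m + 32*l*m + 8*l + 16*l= 48*l^2 + 16*l*m^2 + 24*l + m*(32*l^2 + 40*l)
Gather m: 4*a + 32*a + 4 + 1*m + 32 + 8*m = 36*a + 9*m + 36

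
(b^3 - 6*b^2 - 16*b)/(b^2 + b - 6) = b*(b^2 - 6*b - 16)/(b^2 + b - 6)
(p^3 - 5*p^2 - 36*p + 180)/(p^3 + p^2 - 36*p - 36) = (p - 5)/(p + 1)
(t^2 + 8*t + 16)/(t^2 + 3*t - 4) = (t + 4)/(t - 1)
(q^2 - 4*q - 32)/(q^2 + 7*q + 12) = (q - 8)/(q + 3)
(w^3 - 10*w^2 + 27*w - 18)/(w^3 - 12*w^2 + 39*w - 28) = (w^2 - 9*w + 18)/(w^2 - 11*w + 28)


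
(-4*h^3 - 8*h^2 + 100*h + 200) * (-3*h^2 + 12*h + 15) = 12*h^5 - 24*h^4 - 456*h^3 + 480*h^2 + 3900*h + 3000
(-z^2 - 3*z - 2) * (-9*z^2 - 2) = 9*z^4 + 27*z^3 + 20*z^2 + 6*z + 4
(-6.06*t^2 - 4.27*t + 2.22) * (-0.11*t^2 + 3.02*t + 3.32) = 0.6666*t^4 - 17.8315*t^3 - 33.2588*t^2 - 7.472*t + 7.3704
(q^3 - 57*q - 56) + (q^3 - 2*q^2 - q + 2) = 2*q^3 - 2*q^2 - 58*q - 54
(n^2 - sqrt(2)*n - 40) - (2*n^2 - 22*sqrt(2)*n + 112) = -n^2 + 21*sqrt(2)*n - 152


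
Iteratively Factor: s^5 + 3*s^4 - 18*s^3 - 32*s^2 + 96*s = (s - 2)*(s^4 + 5*s^3 - 8*s^2 - 48*s) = s*(s - 2)*(s^3 + 5*s^2 - 8*s - 48) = s*(s - 2)*(s + 4)*(s^2 + s - 12) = s*(s - 3)*(s - 2)*(s + 4)*(s + 4)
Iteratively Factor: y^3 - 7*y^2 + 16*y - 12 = (y - 3)*(y^2 - 4*y + 4) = (y - 3)*(y - 2)*(y - 2)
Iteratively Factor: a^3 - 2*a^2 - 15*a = (a + 3)*(a^2 - 5*a) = (a - 5)*(a + 3)*(a)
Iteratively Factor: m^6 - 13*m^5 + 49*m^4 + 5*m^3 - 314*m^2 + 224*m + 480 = (m - 5)*(m^5 - 8*m^4 + 9*m^3 + 50*m^2 - 64*m - 96) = (m - 5)*(m + 2)*(m^4 - 10*m^3 + 29*m^2 - 8*m - 48) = (m - 5)*(m - 4)*(m + 2)*(m^3 - 6*m^2 + 5*m + 12) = (m - 5)*(m - 4)*(m + 1)*(m + 2)*(m^2 - 7*m + 12) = (m - 5)*(m - 4)^2*(m + 1)*(m + 2)*(m - 3)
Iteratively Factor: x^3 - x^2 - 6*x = (x - 3)*(x^2 + 2*x) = x*(x - 3)*(x + 2)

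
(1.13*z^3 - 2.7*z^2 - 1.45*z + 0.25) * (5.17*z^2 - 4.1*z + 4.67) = 5.8421*z^5 - 18.592*z^4 + 8.8506*z^3 - 5.3715*z^2 - 7.7965*z + 1.1675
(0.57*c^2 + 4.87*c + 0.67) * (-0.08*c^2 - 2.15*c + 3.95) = -0.0456*c^4 - 1.6151*c^3 - 8.2726*c^2 + 17.796*c + 2.6465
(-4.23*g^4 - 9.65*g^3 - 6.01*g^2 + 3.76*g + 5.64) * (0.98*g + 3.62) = -4.1454*g^5 - 24.7696*g^4 - 40.8228*g^3 - 18.0714*g^2 + 19.1384*g + 20.4168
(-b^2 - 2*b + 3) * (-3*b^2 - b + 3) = 3*b^4 + 7*b^3 - 10*b^2 - 9*b + 9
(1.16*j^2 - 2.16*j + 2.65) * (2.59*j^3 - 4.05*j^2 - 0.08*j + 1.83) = 3.0044*j^5 - 10.2924*j^4 + 15.5187*j^3 - 8.4369*j^2 - 4.1648*j + 4.8495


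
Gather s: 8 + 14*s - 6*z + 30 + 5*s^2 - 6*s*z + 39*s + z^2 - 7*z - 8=5*s^2 + s*(53 - 6*z) + z^2 - 13*z + 30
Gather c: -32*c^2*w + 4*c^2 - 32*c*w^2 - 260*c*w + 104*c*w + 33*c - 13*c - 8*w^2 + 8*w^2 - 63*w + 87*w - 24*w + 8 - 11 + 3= c^2*(4 - 32*w) + c*(-32*w^2 - 156*w + 20)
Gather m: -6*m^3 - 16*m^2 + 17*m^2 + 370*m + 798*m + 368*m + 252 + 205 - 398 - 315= -6*m^3 + m^2 + 1536*m - 256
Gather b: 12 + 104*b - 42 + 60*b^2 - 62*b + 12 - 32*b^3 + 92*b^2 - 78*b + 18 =-32*b^3 + 152*b^2 - 36*b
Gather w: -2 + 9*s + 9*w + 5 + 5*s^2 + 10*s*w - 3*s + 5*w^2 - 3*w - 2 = 5*s^2 + 6*s + 5*w^2 + w*(10*s + 6) + 1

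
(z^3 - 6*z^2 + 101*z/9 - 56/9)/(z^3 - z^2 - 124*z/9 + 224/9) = (z - 1)/(z + 4)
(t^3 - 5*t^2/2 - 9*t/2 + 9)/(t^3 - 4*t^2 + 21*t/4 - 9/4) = 2*(t^2 - t - 6)/(2*t^2 - 5*t + 3)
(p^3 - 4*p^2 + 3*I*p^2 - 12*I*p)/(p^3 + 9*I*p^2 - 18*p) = (p - 4)/(p + 6*I)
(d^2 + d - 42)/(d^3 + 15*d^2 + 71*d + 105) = (d - 6)/(d^2 + 8*d + 15)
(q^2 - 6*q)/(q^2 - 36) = q/(q + 6)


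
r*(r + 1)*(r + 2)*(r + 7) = r^4 + 10*r^3 + 23*r^2 + 14*r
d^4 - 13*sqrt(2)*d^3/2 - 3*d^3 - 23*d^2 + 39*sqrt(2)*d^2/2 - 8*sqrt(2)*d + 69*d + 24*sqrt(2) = (d - 3)*(d - 8*sqrt(2))*(sqrt(2)*d/2 + 1)*(sqrt(2)*d + 1)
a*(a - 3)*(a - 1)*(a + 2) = a^4 - 2*a^3 - 5*a^2 + 6*a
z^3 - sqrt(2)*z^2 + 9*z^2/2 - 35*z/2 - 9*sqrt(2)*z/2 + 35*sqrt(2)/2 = (z - 5/2)*(z + 7)*(z - sqrt(2))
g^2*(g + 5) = g^3 + 5*g^2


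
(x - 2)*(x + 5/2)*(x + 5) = x^3 + 11*x^2/2 - 5*x/2 - 25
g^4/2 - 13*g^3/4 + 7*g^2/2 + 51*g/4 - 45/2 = (g/2 + 1)*(g - 3)^2*(g - 5/2)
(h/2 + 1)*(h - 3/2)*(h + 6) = h^3/2 + 13*h^2/4 - 9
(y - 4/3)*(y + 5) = y^2 + 11*y/3 - 20/3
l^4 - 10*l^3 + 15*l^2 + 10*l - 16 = (l - 8)*(l - 2)*(l - 1)*(l + 1)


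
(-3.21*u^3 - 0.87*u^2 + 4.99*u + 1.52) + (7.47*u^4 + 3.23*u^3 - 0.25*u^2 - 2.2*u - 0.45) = 7.47*u^4 + 0.02*u^3 - 1.12*u^2 + 2.79*u + 1.07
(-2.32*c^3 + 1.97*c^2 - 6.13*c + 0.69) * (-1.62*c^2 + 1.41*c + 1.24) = 3.7584*c^5 - 6.4626*c^4 + 9.8315*c^3 - 7.3183*c^2 - 6.6283*c + 0.8556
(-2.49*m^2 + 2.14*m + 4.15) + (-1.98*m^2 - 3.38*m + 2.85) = -4.47*m^2 - 1.24*m + 7.0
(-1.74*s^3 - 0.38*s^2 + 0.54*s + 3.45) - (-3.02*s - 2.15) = -1.74*s^3 - 0.38*s^2 + 3.56*s + 5.6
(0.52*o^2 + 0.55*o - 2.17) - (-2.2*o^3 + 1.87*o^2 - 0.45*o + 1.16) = 2.2*o^3 - 1.35*o^2 + 1.0*o - 3.33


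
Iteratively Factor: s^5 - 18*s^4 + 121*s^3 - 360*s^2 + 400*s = (s - 4)*(s^4 - 14*s^3 + 65*s^2 - 100*s) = s*(s - 4)*(s^3 - 14*s^2 + 65*s - 100) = s*(s - 5)*(s - 4)*(s^2 - 9*s + 20) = s*(s - 5)^2*(s - 4)*(s - 4)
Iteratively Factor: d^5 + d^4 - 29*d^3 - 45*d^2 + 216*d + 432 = (d + 3)*(d^4 - 2*d^3 - 23*d^2 + 24*d + 144) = (d - 4)*(d + 3)*(d^3 + 2*d^2 - 15*d - 36) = (d - 4)*(d + 3)^2*(d^2 - d - 12) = (d - 4)^2*(d + 3)^2*(d + 3)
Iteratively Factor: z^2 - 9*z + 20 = (z - 4)*(z - 5)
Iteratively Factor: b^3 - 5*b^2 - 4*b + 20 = (b + 2)*(b^2 - 7*b + 10) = (b - 2)*(b + 2)*(b - 5)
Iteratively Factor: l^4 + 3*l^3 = (l)*(l^3 + 3*l^2) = l*(l + 3)*(l^2) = l^2*(l + 3)*(l)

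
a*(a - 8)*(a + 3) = a^3 - 5*a^2 - 24*a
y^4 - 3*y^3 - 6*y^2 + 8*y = y*(y - 4)*(y - 1)*(y + 2)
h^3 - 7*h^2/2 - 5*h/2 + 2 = (h - 4)*(h - 1/2)*(h + 1)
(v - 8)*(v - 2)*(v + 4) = v^3 - 6*v^2 - 24*v + 64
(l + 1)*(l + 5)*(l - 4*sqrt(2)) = l^3 - 4*sqrt(2)*l^2 + 6*l^2 - 24*sqrt(2)*l + 5*l - 20*sqrt(2)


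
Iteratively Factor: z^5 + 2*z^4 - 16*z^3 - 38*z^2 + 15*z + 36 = (z + 3)*(z^4 - z^3 - 13*z^2 + z + 12) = (z - 1)*(z + 3)*(z^3 - 13*z - 12) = (z - 1)*(z + 1)*(z + 3)*(z^2 - z - 12) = (z - 1)*(z + 1)*(z + 3)^2*(z - 4)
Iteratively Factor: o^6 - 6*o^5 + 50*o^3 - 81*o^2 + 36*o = (o + 3)*(o^5 - 9*o^4 + 27*o^3 - 31*o^2 + 12*o) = (o - 1)*(o + 3)*(o^4 - 8*o^3 + 19*o^2 - 12*o) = (o - 3)*(o - 1)*(o + 3)*(o^3 - 5*o^2 + 4*o) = o*(o - 3)*(o - 1)*(o + 3)*(o^2 - 5*o + 4) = o*(o - 4)*(o - 3)*(o - 1)*(o + 3)*(o - 1)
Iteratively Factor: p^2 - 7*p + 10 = (p - 2)*(p - 5)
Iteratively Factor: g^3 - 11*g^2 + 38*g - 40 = (g - 5)*(g^2 - 6*g + 8) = (g - 5)*(g - 2)*(g - 4)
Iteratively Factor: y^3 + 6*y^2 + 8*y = (y + 2)*(y^2 + 4*y) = (y + 2)*(y + 4)*(y)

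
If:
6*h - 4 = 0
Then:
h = 2/3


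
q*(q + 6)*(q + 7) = q^3 + 13*q^2 + 42*q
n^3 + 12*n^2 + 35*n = n*(n + 5)*(n + 7)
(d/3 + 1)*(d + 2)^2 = d^3/3 + 7*d^2/3 + 16*d/3 + 4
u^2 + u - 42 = (u - 6)*(u + 7)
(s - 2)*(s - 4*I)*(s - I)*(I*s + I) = I*s^4 + 5*s^3 - I*s^3 - 5*s^2 - 6*I*s^2 - 10*s + 4*I*s + 8*I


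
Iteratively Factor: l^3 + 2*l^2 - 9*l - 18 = (l + 3)*(l^2 - l - 6) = (l + 2)*(l + 3)*(l - 3)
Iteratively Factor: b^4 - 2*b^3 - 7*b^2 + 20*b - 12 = (b - 2)*(b^3 - 7*b + 6) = (b - 2)*(b + 3)*(b^2 - 3*b + 2) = (b - 2)^2*(b + 3)*(b - 1)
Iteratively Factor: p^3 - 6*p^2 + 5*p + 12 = (p - 3)*(p^2 - 3*p - 4) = (p - 4)*(p - 3)*(p + 1)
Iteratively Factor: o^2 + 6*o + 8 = (o + 2)*(o + 4)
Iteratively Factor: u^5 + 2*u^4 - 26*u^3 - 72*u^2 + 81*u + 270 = (u - 2)*(u^4 + 4*u^3 - 18*u^2 - 108*u - 135) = (u - 2)*(u + 3)*(u^3 + u^2 - 21*u - 45) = (u - 2)*(u + 3)^2*(u^2 - 2*u - 15) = (u - 2)*(u + 3)^3*(u - 5)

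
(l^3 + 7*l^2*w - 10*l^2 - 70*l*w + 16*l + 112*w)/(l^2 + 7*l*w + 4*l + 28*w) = (l^2 - 10*l + 16)/(l + 4)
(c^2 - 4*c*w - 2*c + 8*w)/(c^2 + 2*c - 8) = (c - 4*w)/(c + 4)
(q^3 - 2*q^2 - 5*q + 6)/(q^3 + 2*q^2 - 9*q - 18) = (q - 1)/(q + 3)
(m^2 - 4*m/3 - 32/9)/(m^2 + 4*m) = (9*m^2 - 12*m - 32)/(9*m*(m + 4))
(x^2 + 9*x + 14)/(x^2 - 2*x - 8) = (x + 7)/(x - 4)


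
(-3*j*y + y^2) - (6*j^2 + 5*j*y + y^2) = -6*j^2 - 8*j*y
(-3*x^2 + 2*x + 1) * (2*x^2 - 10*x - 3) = -6*x^4 + 34*x^3 - 9*x^2 - 16*x - 3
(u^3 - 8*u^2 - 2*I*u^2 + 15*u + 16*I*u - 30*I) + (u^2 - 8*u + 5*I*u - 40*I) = u^3 - 7*u^2 - 2*I*u^2 + 7*u + 21*I*u - 70*I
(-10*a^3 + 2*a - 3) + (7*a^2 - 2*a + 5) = -10*a^3 + 7*a^2 + 2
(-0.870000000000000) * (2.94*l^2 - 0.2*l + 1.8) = -2.5578*l^2 + 0.174*l - 1.566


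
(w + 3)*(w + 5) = w^2 + 8*w + 15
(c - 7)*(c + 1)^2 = c^3 - 5*c^2 - 13*c - 7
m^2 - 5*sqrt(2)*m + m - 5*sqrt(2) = (m + 1)*(m - 5*sqrt(2))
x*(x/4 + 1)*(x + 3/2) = x^3/4 + 11*x^2/8 + 3*x/2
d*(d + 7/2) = d^2 + 7*d/2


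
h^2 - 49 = (h - 7)*(h + 7)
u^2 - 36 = (u - 6)*(u + 6)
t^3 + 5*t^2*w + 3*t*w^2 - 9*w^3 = (t - w)*(t + 3*w)^2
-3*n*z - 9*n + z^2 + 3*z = (-3*n + z)*(z + 3)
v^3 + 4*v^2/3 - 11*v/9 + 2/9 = (v - 1/3)^2*(v + 2)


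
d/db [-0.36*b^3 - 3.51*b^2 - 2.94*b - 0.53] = -1.08*b^2 - 7.02*b - 2.94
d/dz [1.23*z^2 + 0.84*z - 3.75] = 2.46*z + 0.84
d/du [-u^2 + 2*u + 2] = 2 - 2*u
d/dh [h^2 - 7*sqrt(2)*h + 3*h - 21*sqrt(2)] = 2*h - 7*sqrt(2) + 3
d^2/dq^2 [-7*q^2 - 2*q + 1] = -14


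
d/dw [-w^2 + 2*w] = 2 - 2*w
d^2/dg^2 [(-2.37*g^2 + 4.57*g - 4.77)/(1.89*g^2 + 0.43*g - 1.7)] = (36.501192*g^3 - 147.922362*g^2 + 64.840986*g - 39.433226)/(6.751269*g^6 + 4.608009*g^5 - 17.169327*g^4 - 8.210033*g^3 + 15.44331*g^2 + 3.7281*g - 4.913)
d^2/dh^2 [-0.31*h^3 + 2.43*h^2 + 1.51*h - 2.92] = 4.86 - 1.86*h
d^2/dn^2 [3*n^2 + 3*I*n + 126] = 6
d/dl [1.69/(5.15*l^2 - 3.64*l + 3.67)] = (6.1516 - 17.407*l)/(5.15*l^2 - 3.64*l + 3.67)^2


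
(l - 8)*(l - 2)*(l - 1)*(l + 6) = l^4 - 5*l^3 - 40*l^2 + 140*l - 96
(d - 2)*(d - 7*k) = d^2 - 7*d*k - 2*d + 14*k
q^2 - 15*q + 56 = (q - 8)*(q - 7)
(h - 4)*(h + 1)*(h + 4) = h^3 + h^2 - 16*h - 16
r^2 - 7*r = r*(r - 7)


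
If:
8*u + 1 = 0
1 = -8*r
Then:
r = -1/8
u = -1/8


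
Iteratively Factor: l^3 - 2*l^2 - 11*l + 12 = (l - 4)*(l^2 + 2*l - 3) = (l - 4)*(l - 1)*(l + 3)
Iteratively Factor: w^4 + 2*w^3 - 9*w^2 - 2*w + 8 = (w - 1)*(w^3 + 3*w^2 - 6*w - 8) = (w - 1)*(w + 1)*(w^2 + 2*w - 8) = (w - 1)*(w + 1)*(w + 4)*(w - 2)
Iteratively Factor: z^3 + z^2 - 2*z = (z)*(z^2 + z - 2) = z*(z + 2)*(z - 1)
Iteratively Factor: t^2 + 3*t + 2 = (t + 1)*(t + 2)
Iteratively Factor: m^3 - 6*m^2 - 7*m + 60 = (m + 3)*(m^2 - 9*m + 20) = (m - 5)*(m + 3)*(m - 4)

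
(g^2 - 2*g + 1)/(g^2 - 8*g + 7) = (g - 1)/(g - 7)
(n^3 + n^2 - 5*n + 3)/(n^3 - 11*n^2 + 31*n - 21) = (n^2 + 2*n - 3)/(n^2 - 10*n + 21)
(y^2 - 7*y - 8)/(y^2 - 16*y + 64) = (y + 1)/(y - 8)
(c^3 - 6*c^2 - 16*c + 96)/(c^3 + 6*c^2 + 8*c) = (c^2 - 10*c + 24)/(c*(c + 2))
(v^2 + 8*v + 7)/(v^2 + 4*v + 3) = (v + 7)/(v + 3)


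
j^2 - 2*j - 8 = (j - 4)*(j + 2)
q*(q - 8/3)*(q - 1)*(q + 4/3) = q^4 - 7*q^3/3 - 20*q^2/9 + 32*q/9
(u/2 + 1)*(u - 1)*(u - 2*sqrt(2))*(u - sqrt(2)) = u^4/2 - 3*sqrt(2)*u^3/2 + u^3/2 - 3*sqrt(2)*u^2/2 + u^2 + 2*u + 3*sqrt(2)*u - 4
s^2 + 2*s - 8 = (s - 2)*(s + 4)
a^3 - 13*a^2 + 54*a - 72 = (a - 6)*(a - 4)*(a - 3)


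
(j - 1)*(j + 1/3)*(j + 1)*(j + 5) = j^4 + 16*j^3/3 + 2*j^2/3 - 16*j/3 - 5/3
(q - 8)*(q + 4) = q^2 - 4*q - 32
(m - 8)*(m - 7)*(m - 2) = m^3 - 17*m^2 + 86*m - 112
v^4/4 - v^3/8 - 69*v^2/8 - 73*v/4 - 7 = (v/4 + 1)*(v - 7)*(v + 1/2)*(v + 2)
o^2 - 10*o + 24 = (o - 6)*(o - 4)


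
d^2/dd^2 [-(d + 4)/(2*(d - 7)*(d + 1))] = (-d^3 - 12*d^2 + 51*d - 130)/(d^6 - 18*d^5 + 87*d^4 + 36*d^3 - 609*d^2 - 882*d - 343)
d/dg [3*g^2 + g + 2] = 6*g + 1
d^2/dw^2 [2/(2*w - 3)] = 16/(2*w - 3)^3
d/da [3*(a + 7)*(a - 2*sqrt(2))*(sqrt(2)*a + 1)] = 9*sqrt(2)*a^2 - 18*a + 42*sqrt(2)*a - 63 - 6*sqrt(2)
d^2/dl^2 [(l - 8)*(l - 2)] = 2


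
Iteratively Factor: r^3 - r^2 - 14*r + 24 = (r - 2)*(r^2 + r - 12) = (r - 3)*(r - 2)*(r + 4)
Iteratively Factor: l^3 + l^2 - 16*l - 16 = (l + 1)*(l^2 - 16) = (l + 1)*(l + 4)*(l - 4)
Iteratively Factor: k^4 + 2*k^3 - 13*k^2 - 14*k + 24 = (k + 2)*(k^3 - 13*k + 12) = (k - 3)*(k + 2)*(k^2 + 3*k - 4) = (k - 3)*(k - 1)*(k + 2)*(k + 4)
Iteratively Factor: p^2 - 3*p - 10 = (p + 2)*(p - 5)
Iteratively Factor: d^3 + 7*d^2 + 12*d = (d + 4)*(d^2 + 3*d) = (d + 3)*(d + 4)*(d)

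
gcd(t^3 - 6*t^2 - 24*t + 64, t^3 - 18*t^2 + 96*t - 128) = t^2 - 10*t + 16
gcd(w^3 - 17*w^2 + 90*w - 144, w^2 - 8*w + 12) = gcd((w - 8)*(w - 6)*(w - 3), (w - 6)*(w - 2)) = w - 6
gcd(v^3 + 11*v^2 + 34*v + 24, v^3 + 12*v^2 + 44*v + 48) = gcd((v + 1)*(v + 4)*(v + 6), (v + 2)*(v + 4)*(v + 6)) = v^2 + 10*v + 24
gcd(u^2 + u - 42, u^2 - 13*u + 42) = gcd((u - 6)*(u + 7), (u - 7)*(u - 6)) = u - 6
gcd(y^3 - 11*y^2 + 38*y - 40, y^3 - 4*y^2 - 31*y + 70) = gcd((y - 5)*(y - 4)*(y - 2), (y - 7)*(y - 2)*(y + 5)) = y - 2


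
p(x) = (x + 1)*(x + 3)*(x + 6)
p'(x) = (x + 1)*(x + 3) + (x + 1)*(x + 6) + (x + 3)*(x + 6) = 3*x^2 + 20*x + 27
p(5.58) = 653.77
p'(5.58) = 232.01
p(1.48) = 83.11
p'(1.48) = 63.17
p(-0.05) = 16.67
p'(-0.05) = 26.01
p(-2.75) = -1.42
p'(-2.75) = -5.31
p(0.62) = 38.82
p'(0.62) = 40.55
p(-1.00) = 0.00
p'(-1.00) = 10.00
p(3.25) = 245.70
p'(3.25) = 123.69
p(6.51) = 893.47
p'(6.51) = 284.34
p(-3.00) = 0.00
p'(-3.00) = -6.00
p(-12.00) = -594.00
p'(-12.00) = 219.00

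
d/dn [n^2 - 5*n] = 2*n - 5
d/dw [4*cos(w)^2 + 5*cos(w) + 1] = -(8*cos(w) + 5)*sin(w)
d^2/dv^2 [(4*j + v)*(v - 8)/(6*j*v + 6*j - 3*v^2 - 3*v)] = 2*((4*j + v)*(v - 8)*(-2*j + 2*v + 1)^2 + ((4*j + v)*(v - 8) + (4*j + v)*(-2*j + 2*v + 1) + (v - 8)*(-2*j + 2*v + 1))*(2*j*v + 2*j - v^2 - v) + (2*j*v + 2*j - v^2 - v)^2)/(3*(2*j*v + 2*j - v^2 - v)^3)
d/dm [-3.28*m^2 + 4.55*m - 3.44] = 4.55 - 6.56*m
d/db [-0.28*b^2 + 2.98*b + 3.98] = 2.98 - 0.56*b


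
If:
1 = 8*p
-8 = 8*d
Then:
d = -1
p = 1/8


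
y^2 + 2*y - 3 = (y - 1)*(y + 3)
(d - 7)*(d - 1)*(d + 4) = d^3 - 4*d^2 - 25*d + 28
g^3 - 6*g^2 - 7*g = g*(g - 7)*(g + 1)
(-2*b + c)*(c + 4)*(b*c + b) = -2*b^2*c^2 - 10*b^2*c - 8*b^2 + b*c^3 + 5*b*c^2 + 4*b*c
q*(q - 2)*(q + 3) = q^3 + q^2 - 6*q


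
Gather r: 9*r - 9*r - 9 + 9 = 0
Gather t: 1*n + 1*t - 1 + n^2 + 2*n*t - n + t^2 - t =n^2 + 2*n*t + t^2 - 1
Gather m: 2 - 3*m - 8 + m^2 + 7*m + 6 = m^2 + 4*m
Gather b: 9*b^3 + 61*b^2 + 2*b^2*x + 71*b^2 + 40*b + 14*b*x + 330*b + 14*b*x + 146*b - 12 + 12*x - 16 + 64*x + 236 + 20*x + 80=9*b^3 + b^2*(2*x + 132) + b*(28*x + 516) + 96*x + 288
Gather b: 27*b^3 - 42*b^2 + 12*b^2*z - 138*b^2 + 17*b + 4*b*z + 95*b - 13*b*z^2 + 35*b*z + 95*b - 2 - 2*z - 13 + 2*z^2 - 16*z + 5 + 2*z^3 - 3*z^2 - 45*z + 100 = 27*b^3 + b^2*(12*z - 180) + b*(-13*z^2 + 39*z + 207) + 2*z^3 - z^2 - 63*z + 90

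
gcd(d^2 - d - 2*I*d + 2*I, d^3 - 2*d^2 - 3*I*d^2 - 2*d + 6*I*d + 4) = d - 2*I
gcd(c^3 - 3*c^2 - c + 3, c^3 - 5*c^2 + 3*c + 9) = c^2 - 2*c - 3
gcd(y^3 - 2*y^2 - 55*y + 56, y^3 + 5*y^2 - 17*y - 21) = y + 7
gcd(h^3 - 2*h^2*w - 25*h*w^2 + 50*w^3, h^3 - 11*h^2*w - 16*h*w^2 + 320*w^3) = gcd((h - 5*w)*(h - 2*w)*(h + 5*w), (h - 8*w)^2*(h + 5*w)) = h + 5*w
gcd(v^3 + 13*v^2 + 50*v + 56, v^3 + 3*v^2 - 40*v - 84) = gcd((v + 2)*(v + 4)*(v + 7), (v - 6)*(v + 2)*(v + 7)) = v^2 + 9*v + 14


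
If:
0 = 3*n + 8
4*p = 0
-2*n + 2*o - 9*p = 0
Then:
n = -8/3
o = -8/3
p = 0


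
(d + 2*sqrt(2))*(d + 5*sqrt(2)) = d^2 + 7*sqrt(2)*d + 20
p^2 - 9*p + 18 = (p - 6)*(p - 3)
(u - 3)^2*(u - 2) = u^3 - 8*u^2 + 21*u - 18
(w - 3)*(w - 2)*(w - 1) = w^3 - 6*w^2 + 11*w - 6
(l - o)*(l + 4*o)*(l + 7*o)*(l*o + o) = l^4*o + 10*l^3*o^2 + l^3*o + 17*l^2*o^3 + 10*l^2*o^2 - 28*l*o^4 + 17*l*o^3 - 28*o^4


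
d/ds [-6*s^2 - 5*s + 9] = -12*s - 5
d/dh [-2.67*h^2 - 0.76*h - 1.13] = -5.34*h - 0.76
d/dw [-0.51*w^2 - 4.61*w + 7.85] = -1.02*w - 4.61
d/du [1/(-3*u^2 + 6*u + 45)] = 2*(u - 1)/(3*(-u^2 + 2*u + 15)^2)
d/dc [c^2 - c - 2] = 2*c - 1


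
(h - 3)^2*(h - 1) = h^3 - 7*h^2 + 15*h - 9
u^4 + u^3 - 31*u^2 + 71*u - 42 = (u - 3)*(u - 2)*(u - 1)*(u + 7)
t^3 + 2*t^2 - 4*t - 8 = (t - 2)*(t + 2)^2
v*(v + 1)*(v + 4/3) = v^3 + 7*v^2/3 + 4*v/3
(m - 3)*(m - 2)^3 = m^4 - 9*m^3 + 30*m^2 - 44*m + 24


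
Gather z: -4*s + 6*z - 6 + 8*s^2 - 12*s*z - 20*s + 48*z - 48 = 8*s^2 - 24*s + z*(54 - 12*s) - 54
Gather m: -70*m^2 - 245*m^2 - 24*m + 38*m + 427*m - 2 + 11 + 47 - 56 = -315*m^2 + 441*m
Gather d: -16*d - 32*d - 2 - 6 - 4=-48*d - 12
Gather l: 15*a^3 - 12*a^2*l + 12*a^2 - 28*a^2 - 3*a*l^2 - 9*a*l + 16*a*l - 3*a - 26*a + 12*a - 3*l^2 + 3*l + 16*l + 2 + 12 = 15*a^3 - 16*a^2 - 17*a + l^2*(-3*a - 3) + l*(-12*a^2 + 7*a + 19) + 14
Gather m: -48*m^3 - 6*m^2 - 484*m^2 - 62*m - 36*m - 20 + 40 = -48*m^3 - 490*m^2 - 98*m + 20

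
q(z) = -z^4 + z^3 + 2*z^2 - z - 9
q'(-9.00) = 3122.00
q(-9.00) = -7128.00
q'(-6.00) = 947.00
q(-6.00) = -1443.00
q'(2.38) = -28.41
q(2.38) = -18.66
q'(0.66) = 1.80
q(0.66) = -8.69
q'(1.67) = -4.58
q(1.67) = -8.21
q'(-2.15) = 44.02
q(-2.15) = -28.91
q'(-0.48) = -1.79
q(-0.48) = -8.22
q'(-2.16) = 44.67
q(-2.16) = -29.35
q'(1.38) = -0.28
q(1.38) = -7.57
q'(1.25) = 0.88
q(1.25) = -7.61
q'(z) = -4*z^3 + 3*z^2 + 4*z - 1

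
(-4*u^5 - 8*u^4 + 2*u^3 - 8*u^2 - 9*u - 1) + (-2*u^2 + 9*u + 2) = -4*u^5 - 8*u^4 + 2*u^3 - 10*u^2 + 1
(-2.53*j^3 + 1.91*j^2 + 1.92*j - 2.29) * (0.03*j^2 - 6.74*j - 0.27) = -0.0759*j^5 + 17.1095*j^4 - 12.1327*j^3 - 13.5252*j^2 + 14.9162*j + 0.6183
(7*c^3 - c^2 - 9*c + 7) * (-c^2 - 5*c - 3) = -7*c^5 - 34*c^4 - 7*c^3 + 41*c^2 - 8*c - 21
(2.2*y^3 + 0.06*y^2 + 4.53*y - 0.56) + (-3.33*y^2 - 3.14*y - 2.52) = 2.2*y^3 - 3.27*y^2 + 1.39*y - 3.08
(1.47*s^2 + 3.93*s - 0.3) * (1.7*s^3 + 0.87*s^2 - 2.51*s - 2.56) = 2.499*s^5 + 7.9599*s^4 - 0.7806*s^3 - 13.8885*s^2 - 9.3078*s + 0.768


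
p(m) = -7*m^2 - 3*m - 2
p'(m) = -14*m - 3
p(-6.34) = -264.35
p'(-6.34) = 85.76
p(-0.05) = -1.87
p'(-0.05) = -2.30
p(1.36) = -19.03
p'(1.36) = -22.04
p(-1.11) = -7.29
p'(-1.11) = 12.54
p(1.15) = -14.71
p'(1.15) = -19.10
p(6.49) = -316.31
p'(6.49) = -93.86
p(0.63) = -6.67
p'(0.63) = -11.82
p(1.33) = -18.37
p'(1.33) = -21.62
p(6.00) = -272.00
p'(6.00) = -87.00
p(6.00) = -272.00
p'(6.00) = -87.00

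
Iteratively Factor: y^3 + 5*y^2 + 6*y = (y)*(y^2 + 5*y + 6) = y*(y + 3)*(y + 2)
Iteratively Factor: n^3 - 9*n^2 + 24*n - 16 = (n - 1)*(n^2 - 8*n + 16) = (n - 4)*(n - 1)*(n - 4)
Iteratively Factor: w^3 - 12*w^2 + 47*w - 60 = (w - 5)*(w^2 - 7*w + 12) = (w - 5)*(w - 4)*(w - 3)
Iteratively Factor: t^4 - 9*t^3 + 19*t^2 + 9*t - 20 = (t + 1)*(t^3 - 10*t^2 + 29*t - 20) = (t - 4)*(t + 1)*(t^2 - 6*t + 5) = (t - 4)*(t - 1)*(t + 1)*(t - 5)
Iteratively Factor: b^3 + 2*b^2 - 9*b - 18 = (b + 3)*(b^2 - b - 6) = (b + 2)*(b + 3)*(b - 3)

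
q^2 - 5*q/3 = q*(q - 5/3)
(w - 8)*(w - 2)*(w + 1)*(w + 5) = w^4 - 4*w^3 - 39*w^2 + 46*w + 80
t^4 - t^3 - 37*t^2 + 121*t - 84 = (t - 4)*(t - 3)*(t - 1)*(t + 7)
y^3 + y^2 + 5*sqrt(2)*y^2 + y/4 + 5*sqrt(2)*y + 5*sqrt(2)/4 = (y + 1/2)^2*(y + 5*sqrt(2))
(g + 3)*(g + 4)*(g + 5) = g^3 + 12*g^2 + 47*g + 60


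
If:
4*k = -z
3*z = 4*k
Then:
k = 0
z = 0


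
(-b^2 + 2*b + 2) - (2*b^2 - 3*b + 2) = -3*b^2 + 5*b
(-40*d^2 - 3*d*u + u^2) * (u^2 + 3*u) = -40*d^2*u^2 - 120*d^2*u - 3*d*u^3 - 9*d*u^2 + u^4 + 3*u^3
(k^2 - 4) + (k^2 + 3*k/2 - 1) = 2*k^2 + 3*k/2 - 5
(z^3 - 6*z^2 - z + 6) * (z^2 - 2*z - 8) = z^5 - 8*z^4 + 3*z^3 + 56*z^2 - 4*z - 48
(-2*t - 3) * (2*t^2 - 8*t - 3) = -4*t^3 + 10*t^2 + 30*t + 9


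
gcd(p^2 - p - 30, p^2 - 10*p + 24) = p - 6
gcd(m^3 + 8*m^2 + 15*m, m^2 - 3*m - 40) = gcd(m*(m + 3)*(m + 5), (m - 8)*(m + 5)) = m + 5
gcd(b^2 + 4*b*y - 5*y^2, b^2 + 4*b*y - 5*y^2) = -b^2 - 4*b*y + 5*y^2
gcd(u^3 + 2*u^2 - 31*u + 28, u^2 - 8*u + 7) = u - 1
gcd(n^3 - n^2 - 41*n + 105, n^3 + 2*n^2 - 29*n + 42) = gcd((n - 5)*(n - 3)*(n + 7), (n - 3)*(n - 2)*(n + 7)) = n^2 + 4*n - 21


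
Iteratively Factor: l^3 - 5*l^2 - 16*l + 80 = (l - 5)*(l^2 - 16) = (l - 5)*(l + 4)*(l - 4)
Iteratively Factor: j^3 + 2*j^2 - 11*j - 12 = (j - 3)*(j^2 + 5*j + 4) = (j - 3)*(j + 4)*(j + 1)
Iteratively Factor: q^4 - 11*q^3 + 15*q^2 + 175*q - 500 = (q + 4)*(q^3 - 15*q^2 + 75*q - 125) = (q - 5)*(q + 4)*(q^2 - 10*q + 25) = (q - 5)^2*(q + 4)*(q - 5)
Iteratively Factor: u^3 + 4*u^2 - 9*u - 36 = (u + 3)*(u^2 + u - 12) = (u + 3)*(u + 4)*(u - 3)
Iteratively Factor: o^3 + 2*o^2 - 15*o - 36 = (o - 4)*(o^2 + 6*o + 9) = (o - 4)*(o + 3)*(o + 3)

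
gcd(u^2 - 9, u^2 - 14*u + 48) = 1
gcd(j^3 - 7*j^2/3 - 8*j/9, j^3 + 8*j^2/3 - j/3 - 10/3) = 1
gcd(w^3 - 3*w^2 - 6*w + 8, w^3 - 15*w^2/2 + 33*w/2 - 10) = w^2 - 5*w + 4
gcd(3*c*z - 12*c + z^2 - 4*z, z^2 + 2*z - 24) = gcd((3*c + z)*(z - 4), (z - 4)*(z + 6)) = z - 4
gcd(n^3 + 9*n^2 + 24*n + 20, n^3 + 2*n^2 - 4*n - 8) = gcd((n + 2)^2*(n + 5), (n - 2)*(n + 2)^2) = n^2 + 4*n + 4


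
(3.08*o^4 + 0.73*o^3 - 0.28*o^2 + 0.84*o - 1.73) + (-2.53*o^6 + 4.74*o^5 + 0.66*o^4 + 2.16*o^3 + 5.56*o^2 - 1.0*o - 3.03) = -2.53*o^6 + 4.74*o^5 + 3.74*o^4 + 2.89*o^3 + 5.28*o^2 - 0.16*o - 4.76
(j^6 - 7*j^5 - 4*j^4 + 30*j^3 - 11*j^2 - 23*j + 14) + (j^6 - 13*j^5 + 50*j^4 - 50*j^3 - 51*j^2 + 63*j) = 2*j^6 - 20*j^5 + 46*j^4 - 20*j^3 - 62*j^2 + 40*j + 14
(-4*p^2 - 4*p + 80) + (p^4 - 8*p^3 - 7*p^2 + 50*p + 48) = p^4 - 8*p^3 - 11*p^2 + 46*p + 128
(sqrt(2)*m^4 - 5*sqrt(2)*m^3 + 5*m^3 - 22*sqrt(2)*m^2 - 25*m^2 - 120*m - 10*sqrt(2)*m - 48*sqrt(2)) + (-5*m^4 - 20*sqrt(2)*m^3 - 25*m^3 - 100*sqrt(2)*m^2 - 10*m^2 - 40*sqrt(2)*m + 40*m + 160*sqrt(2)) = -5*m^4 + sqrt(2)*m^4 - 25*sqrt(2)*m^3 - 20*m^3 - 122*sqrt(2)*m^2 - 35*m^2 - 80*m - 50*sqrt(2)*m + 112*sqrt(2)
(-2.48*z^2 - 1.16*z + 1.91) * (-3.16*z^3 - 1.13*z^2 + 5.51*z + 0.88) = 7.8368*z^5 + 6.468*z^4 - 18.3896*z^3 - 10.7323*z^2 + 9.5033*z + 1.6808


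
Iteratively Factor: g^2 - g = (g - 1)*(g)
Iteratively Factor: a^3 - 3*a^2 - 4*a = (a)*(a^2 - 3*a - 4) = a*(a - 4)*(a + 1)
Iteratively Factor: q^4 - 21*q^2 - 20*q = (q - 5)*(q^3 + 5*q^2 + 4*q) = (q - 5)*(q + 1)*(q^2 + 4*q) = (q - 5)*(q + 1)*(q + 4)*(q)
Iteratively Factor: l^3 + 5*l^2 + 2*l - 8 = (l + 2)*(l^2 + 3*l - 4) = (l + 2)*(l + 4)*(l - 1)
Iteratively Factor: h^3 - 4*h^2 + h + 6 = (h + 1)*(h^2 - 5*h + 6) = (h - 2)*(h + 1)*(h - 3)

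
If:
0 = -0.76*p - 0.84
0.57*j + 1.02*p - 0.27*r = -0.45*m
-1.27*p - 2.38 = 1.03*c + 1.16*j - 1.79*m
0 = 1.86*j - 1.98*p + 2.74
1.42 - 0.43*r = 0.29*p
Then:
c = 16.44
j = -2.65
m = 8.29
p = -1.11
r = 4.05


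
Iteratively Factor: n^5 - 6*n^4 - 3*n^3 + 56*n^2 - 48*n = (n - 4)*(n^4 - 2*n^3 - 11*n^2 + 12*n) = (n - 4)^2*(n^3 + 2*n^2 - 3*n) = (n - 4)^2*(n + 3)*(n^2 - n) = n*(n - 4)^2*(n + 3)*(n - 1)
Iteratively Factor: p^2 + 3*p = (p + 3)*(p)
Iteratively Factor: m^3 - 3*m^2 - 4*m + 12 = (m + 2)*(m^2 - 5*m + 6) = (m - 3)*(m + 2)*(m - 2)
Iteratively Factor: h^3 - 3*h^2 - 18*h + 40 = (h - 2)*(h^2 - h - 20) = (h - 2)*(h + 4)*(h - 5)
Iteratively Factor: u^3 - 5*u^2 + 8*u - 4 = (u - 2)*(u^2 - 3*u + 2) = (u - 2)*(u - 1)*(u - 2)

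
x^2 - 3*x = x*(x - 3)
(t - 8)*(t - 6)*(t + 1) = t^3 - 13*t^2 + 34*t + 48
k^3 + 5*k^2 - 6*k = k*(k - 1)*(k + 6)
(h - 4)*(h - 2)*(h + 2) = h^3 - 4*h^2 - 4*h + 16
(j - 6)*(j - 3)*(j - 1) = j^3 - 10*j^2 + 27*j - 18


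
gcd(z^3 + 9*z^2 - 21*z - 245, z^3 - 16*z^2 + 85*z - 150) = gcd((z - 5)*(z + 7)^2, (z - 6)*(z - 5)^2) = z - 5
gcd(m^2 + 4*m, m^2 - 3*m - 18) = 1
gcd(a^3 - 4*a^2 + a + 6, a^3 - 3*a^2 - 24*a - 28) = 1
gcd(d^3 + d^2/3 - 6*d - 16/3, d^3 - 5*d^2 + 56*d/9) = d - 8/3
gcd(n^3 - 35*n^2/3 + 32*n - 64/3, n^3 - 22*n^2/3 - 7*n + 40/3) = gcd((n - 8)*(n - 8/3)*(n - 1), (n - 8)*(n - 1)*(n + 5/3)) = n^2 - 9*n + 8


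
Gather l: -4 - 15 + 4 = -15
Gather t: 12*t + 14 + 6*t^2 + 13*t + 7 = 6*t^2 + 25*t + 21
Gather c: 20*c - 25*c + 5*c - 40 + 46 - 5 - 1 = 0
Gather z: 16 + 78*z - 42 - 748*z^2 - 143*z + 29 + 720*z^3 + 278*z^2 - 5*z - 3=720*z^3 - 470*z^2 - 70*z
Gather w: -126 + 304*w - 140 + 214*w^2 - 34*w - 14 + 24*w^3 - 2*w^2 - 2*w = 24*w^3 + 212*w^2 + 268*w - 280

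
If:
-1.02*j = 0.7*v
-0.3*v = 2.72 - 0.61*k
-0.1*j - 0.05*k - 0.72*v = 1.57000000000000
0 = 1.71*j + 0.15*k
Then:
No Solution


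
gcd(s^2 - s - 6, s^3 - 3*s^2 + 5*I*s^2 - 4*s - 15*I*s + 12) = s - 3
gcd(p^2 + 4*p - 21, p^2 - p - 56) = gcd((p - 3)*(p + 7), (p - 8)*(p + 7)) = p + 7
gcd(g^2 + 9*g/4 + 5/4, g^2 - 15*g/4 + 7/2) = 1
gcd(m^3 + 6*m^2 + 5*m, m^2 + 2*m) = m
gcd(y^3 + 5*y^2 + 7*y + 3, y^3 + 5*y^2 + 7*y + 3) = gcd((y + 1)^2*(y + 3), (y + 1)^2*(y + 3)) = y^3 + 5*y^2 + 7*y + 3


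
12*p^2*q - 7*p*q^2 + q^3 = q*(-4*p + q)*(-3*p + q)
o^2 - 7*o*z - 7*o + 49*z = (o - 7)*(o - 7*z)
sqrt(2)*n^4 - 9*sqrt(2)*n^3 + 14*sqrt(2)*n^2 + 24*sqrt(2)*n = n*(n - 6)*(n - 4)*(sqrt(2)*n + sqrt(2))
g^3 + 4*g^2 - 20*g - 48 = (g - 4)*(g + 2)*(g + 6)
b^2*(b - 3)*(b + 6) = b^4 + 3*b^3 - 18*b^2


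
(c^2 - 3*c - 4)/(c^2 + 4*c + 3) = (c - 4)/(c + 3)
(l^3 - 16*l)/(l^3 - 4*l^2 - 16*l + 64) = l/(l - 4)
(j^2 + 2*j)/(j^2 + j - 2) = j/(j - 1)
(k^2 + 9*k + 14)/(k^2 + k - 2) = (k + 7)/(k - 1)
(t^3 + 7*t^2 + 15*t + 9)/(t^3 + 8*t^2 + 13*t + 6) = (t^2 + 6*t + 9)/(t^2 + 7*t + 6)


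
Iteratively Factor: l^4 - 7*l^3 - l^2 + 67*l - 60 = (l - 1)*(l^3 - 6*l^2 - 7*l + 60) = (l - 4)*(l - 1)*(l^2 - 2*l - 15) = (l - 4)*(l - 1)*(l + 3)*(l - 5)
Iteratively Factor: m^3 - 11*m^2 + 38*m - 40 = (m - 2)*(m^2 - 9*m + 20) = (m - 4)*(m - 2)*(m - 5)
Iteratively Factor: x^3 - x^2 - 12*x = (x)*(x^2 - x - 12) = x*(x + 3)*(x - 4)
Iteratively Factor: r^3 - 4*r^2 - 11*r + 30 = (r - 2)*(r^2 - 2*r - 15) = (r - 5)*(r - 2)*(r + 3)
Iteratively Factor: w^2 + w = (w + 1)*(w)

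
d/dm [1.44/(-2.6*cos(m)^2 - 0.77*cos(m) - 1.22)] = -(7.488*cos(m) + 1.1088)*sin(m)/(2.6*cos(m)^2 + 0.77*cos(m) + 1.22)^2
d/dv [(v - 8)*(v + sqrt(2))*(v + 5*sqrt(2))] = 3*v^2 - 16*v + 12*sqrt(2)*v - 48*sqrt(2) + 10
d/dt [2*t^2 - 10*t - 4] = 4*t - 10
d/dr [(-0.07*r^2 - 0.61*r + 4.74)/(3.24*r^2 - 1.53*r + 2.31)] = (2.0835*r^2 - 31.0386*r + 5.8431)/(10.4976*r^4 - 9.9144*r^3 + 17.3097*r^2 - 7.0686*r + 5.3361)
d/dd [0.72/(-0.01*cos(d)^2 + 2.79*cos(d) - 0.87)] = (2.0088 - 0.0144*cos(d))*sin(d)/(0.01*cos(d)^2 - 2.79*cos(d) + 0.87)^2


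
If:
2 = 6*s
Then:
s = 1/3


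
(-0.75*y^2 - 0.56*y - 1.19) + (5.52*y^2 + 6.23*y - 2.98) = 4.77*y^2 + 5.67*y - 4.17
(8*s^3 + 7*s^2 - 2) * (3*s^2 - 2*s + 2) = 24*s^5 + 5*s^4 + 2*s^3 + 8*s^2 + 4*s - 4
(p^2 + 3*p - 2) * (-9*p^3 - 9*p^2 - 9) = -9*p^5 - 36*p^4 - 9*p^3 + 9*p^2 - 27*p + 18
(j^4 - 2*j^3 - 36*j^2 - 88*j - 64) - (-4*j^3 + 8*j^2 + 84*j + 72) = j^4 + 2*j^3 - 44*j^2 - 172*j - 136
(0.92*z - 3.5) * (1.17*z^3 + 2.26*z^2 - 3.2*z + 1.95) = 1.0764*z^4 - 2.0158*z^3 - 10.854*z^2 + 12.994*z - 6.825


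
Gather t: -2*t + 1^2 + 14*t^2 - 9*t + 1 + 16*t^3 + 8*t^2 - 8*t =16*t^3 + 22*t^2 - 19*t + 2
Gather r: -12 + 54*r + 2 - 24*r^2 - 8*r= -24*r^2 + 46*r - 10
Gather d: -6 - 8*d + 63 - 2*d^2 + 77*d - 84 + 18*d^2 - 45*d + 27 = 16*d^2 + 24*d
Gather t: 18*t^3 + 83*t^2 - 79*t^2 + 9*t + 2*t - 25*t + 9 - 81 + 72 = 18*t^3 + 4*t^2 - 14*t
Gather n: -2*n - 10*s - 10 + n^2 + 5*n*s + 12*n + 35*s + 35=n^2 + n*(5*s + 10) + 25*s + 25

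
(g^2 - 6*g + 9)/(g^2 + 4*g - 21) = (g - 3)/(g + 7)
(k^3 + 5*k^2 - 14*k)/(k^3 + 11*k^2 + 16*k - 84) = k/(k + 6)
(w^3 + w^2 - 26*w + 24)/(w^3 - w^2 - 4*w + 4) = (w^2 + 2*w - 24)/(w^2 - 4)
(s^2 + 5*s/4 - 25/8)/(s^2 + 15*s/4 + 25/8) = (4*s - 5)/(4*s + 5)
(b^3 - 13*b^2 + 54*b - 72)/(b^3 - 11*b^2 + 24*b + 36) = (b^2 - 7*b + 12)/(b^2 - 5*b - 6)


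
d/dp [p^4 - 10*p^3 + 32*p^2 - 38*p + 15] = 4*p^3 - 30*p^2 + 64*p - 38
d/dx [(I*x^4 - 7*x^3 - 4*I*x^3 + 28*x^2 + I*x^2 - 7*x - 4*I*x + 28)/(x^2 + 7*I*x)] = 2*I*x - 4*I + 4*I/x^2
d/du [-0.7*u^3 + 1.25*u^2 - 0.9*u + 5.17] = -2.1*u^2 + 2.5*u - 0.9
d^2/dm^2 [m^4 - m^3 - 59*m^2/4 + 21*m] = 12*m^2 - 6*m - 59/2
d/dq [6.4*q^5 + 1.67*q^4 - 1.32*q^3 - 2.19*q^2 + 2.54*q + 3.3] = 32.0*q^4 + 6.68*q^3 - 3.96*q^2 - 4.38*q + 2.54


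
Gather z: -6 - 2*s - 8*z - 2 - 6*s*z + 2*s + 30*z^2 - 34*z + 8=30*z^2 + z*(-6*s - 42)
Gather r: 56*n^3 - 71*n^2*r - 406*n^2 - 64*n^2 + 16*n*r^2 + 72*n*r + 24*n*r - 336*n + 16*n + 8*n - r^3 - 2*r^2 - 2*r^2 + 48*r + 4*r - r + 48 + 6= 56*n^3 - 470*n^2 - 312*n - r^3 + r^2*(16*n - 4) + r*(-71*n^2 + 96*n + 51) + 54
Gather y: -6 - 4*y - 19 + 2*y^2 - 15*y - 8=2*y^2 - 19*y - 33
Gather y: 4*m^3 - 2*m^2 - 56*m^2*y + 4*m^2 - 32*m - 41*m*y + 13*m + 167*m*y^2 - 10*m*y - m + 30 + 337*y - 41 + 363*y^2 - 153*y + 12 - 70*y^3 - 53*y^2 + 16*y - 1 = 4*m^3 + 2*m^2 - 20*m - 70*y^3 + y^2*(167*m + 310) + y*(-56*m^2 - 51*m + 200)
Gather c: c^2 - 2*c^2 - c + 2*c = -c^2 + c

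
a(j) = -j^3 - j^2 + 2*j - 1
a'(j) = -3*j^2 - 2*j + 2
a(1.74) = -5.82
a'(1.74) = -10.56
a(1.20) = -1.77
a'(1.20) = -4.72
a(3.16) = -36.22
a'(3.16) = -34.28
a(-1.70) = -2.38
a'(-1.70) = -3.27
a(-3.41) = 20.20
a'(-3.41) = -26.06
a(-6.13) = 179.51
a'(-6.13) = -98.47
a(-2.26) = 0.92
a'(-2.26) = -8.80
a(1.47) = -3.40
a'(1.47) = -7.42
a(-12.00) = 1559.00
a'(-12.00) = -406.00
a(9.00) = -793.00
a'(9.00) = -259.00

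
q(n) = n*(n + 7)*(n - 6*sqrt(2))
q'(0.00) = -59.40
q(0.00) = 0.00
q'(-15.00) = 660.16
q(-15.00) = -2818.23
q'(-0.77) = -55.33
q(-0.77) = 44.40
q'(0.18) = -59.83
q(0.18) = -10.73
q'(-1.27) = -50.79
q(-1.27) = 70.99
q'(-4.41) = 12.05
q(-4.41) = 147.29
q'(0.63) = -60.08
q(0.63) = -37.76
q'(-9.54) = 241.98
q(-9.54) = -436.78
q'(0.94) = -59.54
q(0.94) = -56.31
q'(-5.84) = 60.27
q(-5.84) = 97.05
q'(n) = n*(n + 7) + n*(n - 6*sqrt(2)) + (n + 7)*(n - 6*sqrt(2))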